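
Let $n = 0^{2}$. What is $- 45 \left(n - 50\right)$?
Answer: $2250$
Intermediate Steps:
$n = 0$
$- 45 \left(n - 50\right) = - 45 \left(0 - 50\right) = \left(-45\right) \left(-50\right) = 2250$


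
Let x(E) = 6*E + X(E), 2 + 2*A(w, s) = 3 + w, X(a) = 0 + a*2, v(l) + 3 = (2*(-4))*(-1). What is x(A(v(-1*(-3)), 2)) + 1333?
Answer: 1357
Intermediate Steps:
v(l) = 5 (v(l) = -3 + (2*(-4))*(-1) = -3 - 8*(-1) = -3 + 8 = 5)
X(a) = 2*a (X(a) = 0 + 2*a = 2*a)
A(w, s) = 1/2 + w/2 (A(w, s) = -1 + (3 + w)/2 = -1 + (3/2 + w/2) = 1/2 + w/2)
x(E) = 8*E (x(E) = 6*E + 2*E = 8*E)
x(A(v(-1*(-3)), 2)) + 1333 = 8*(1/2 + (1/2)*5) + 1333 = 8*(1/2 + 5/2) + 1333 = 8*3 + 1333 = 24 + 1333 = 1357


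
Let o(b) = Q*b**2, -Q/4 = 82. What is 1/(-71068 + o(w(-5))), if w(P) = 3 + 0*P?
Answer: -1/74020 ≈ -1.3510e-5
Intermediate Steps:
Q = -328 (Q = -4*82 = -328)
w(P) = 3 (w(P) = 3 + 0 = 3)
o(b) = -328*b**2
1/(-71068 + o(w(-5))) = 1/(-71068 - 328*3**2) = 1/(-71068 - 328*9) = 1/(-71068 - 2952) = 1/(-74020) = -1/74020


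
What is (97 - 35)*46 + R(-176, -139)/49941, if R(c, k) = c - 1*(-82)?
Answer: 142431638/49941 ≈ 2852.0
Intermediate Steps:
R(c, k) = 82 + c (R(c, k) = c + 82 = 82 + c)
(97 - 35)*46 + R(-176, -139)/49941 = (97 - 35)*46 + (82 - 176)/49941 = 62*46 - 94*1/49941 = 2852 - 94/49941 = 142431638/49941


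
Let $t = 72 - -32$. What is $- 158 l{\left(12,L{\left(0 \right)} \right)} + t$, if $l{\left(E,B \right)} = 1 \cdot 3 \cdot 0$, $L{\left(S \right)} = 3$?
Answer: $104$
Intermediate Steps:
$l{\left(E,B \right)} = 0$ ($l{\left(E,B \right)} = 3 \cdot 0 = 0$)
$t = 104$ ($t = 72 + 32 = 104$)
$- 158 l{\left(12,L{\left(0 \right)} \right)} + t = \left(-158\right) 0 + 104 = 0 + 104 = 104$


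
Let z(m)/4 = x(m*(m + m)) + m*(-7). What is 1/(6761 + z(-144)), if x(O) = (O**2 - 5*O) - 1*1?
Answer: 1/6878888485 ≈ 1.4537e-10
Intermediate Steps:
x(O) = -1 + O**2 - 5*O (x(O) = (O**2 - 5*O) - 1 = -1 + O**2 - 5*O)
z(m) = -4 - 40*m**2 - 28*m + 16*m**4 (z(m) = 4*((-1 + (m*(m + m))**2 - 5*m*(m + m)) + m*(-7)) = 4*((-1 + (m*(2*m))**2 - 5*m*2*m) - 7*m) = 4*((-1 + (2*m**2)**2 - 10*m**2) - 7*m) = 4*((-1 + 4*m**4 - 10*m**2) - 7*m) = 4*((-1 - 10*m**2 + 4*m**4) - 7*m) = 4*(-1 - 10*m**2 - 7*m + 4*m**4) = -4 - 40*m**2 - 28*m + 16*m**4)
1/(6761 + z(-144)) = 1/(6761 + (-4 - 40*(-144)**2 - 28*(-144) + 16*(-144)**4)) = 1/(6761 + (-4 - 40*20736 + 4032 + 16*429981696)) = 1/(6761 + (-4 - 829440 + 4032 + 6879707136)) = 1/(6761 + 6878881724) = 1/6878888485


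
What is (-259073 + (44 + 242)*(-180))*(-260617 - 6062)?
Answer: 82817963487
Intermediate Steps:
(-259073 + (44 + 242)*(-180))*(-260617 - 6062) = (-259073 + 286*(-180))*(-266679) = (-259073 - 51480)*(-266679) = -310553*(-266679) = 82817963487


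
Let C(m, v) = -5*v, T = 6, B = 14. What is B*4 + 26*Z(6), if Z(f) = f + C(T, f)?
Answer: -568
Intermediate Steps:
Z(f) = -4*f (Z(f) = f - 5*f = -4*f)
B*4 + 26*Z(6) = 14*4 + 26*(-4*6) = 56 + 26*(-24) = 56 - 624 = -568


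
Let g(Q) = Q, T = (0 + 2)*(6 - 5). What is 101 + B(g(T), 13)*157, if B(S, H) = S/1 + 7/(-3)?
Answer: 146/3 ≈ 48.667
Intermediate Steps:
T = 2 (T = 2*1 = 2)
B(S, H) = -7/3 + S (B(S, H) = S*1 + 7*(-1/3) = S - 7/3 = -7/3 + S)
101 + B(g(T), 13)*157 = 101 + (-7/3 + 2)*157 = 101 - 1/3*157 = 101 - 157/3 = 146/3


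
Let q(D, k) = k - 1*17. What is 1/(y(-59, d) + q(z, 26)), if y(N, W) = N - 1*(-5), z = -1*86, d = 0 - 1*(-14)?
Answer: -1/45 ≈ -0.022222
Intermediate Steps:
d = 14 (d = 0 + 14 = 14)
z = -86
q(D, k) = -17 + k (q(D, k) = k - 17 = -17 + k)
y(N, W) = 5 + N (y(N, W) = N + 5 = 5 + N)
1/(y(-59, d) + q(z, 26)) = 1/((5 - 59) + (-17 + 26)) = 1/(-54 + 9) = 1/(-45) = -1/45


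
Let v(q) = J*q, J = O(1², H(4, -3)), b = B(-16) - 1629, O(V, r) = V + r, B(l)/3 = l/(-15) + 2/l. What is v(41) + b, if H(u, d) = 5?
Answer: -55207/40 ≈ -1380.2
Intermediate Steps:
B(l) = 6/l - l/5 (B(l) = 3*(l/(-15) + 2/l) = 3*(l*(-1/15) + 2/l) = 3*(-l/15 + 2/l) = 3*(2/l - l/15) = 6/l - l/5)
b = -65047/40 (b = (6/(-16) - ⅕*(-16)) - 1629 = (6*(-1/16) + 16/5) - 1629 = (-3/8 + 16/5) - 1629 = 113/40 - 1629 = -65047/40 ≈ -1626.2)
J = 6 (J = 1² + 5 = 1 + 5 = 6)
v(q) = 6*q
v(41) + b = 6*41 - 65047/40 = 246 - 65047/40 = -55207/40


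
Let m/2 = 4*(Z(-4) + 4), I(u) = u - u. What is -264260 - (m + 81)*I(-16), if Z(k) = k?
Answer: -264260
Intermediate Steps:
I(u) = 0
m = 0 (m = 2*(4*(-4 + 4)) = 2*(4*0) = 2*0 = 0)
-264260 - (m + 81)*I(-16) = -264260 - (0 + 81)*0 = -264260 - 81*0 = -264260 - 1*0 = -264260 + 0 = -264260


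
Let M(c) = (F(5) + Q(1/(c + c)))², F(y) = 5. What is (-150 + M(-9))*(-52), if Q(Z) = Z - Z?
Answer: 6500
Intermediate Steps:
Q(Z) = 0
M(c) = 25 (M(c) = (5 + 0)² = 5² = 25)
(-150 + M(-9))*(-52) = (-150 + 25)*(-52) = -125*(-52) = 6500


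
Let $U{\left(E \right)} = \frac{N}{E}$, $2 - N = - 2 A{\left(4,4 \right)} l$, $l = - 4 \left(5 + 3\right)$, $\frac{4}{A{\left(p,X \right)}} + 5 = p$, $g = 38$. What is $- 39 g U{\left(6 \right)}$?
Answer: $-63726$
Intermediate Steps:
$A{\left(p,X \right)} = \frac{4}{-5 + p}$
$l = -32$ ($l = \left(-4\right) 8 = -32$)
$N = 258$ ($N = 2 - - 2 \frac{4}{-5 + 4} \left(-32\right) = 2 - - 2 \frac{4}{-1} \left(-32\right) = 2 - - 2 \cdot 4 \left(-1\right) \left(-32\right) = 2 - \left(-2\right) \left(-4\right) \left(-32\right) = 2 - 8 \left(-32\right) = 2 - -256 = 2 + 256 = 258$)
$U{\left(E \right)} = \frac{258}{E}$
$- 39 g U{\left(6 \right)} = \left(-39\right) 38 \cdot \frac{258}{6} = - 1482 \cdot 258 \cdot \frac{1}{6} = \left(-1482\right) 43 = -63726$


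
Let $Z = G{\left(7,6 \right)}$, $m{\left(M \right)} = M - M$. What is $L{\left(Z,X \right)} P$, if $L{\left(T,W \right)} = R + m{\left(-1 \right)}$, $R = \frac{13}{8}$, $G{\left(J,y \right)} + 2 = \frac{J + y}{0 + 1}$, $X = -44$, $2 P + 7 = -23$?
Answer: $- \frac{195}{8} \approx -24.375$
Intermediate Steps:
$P = -15$ ($P = - \frac{7}{2} + \frac{1}{2} \left(-23\right) = - \frac{7}{2} - \frac{23}{2} = -15$)
$m{\left(M \right)} = 0$
$G{\left(J,y \right)} = -2 + J + y$ ($G{\left(J,y \right)} = -2 + \frac{J + y}{0 + 1} = -2 + \frac{J + y}{1} = -2 + \left(J + y\right) 1 = -2 + \left(J + y\right) = -2 + J + y$)
$R = \frac{13}{8}$ ($R = 13 \cdot \frac{1}{8} = \frac{13}{8} \approx 1.625$)
$Z = 11$ ($Z = -2 + 7 + 6 = 11$)
$L{\left(T,W \right)} = \frac{13}{8}$ ($L{\left(T,W \right)} = \frac{13}{8} + 0 = \frac{13}{8}$)
$L{\left(Z,X \right)} P = \frac{13}{8} \left(-15\right) = - \frac{195}{8}$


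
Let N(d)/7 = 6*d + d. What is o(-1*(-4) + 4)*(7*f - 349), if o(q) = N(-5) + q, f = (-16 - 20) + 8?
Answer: 129165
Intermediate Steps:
f = -28 (f = -36 + 8 = -28)
N(d) = 49*d (N(d) = 7*(6*d + d) = 7*(7*d) = 49*d)
o(q) = -245 + q (o(q) = 49*(-5) + q = -245 + q)
o(-1*(-4) + 4)*(7*f - 349) = (-245 + (-1*(-4) + 4))*(7*(-28) - 349) = (-245 + (4 + 4))*(-196 - 349) = (-245 + 8)*(-545) = -237*(-545) = 129165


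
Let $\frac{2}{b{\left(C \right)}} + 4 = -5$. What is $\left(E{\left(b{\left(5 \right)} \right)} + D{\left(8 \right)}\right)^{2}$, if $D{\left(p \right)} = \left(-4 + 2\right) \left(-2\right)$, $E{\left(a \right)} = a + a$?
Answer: $\frac{1024}{81} \approx 12.642$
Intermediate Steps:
$b{\left(C \right)} = - \frac{2}{9}$ ($b{\left(C \right)} = \frac{2}{-4 - 5} = \frac{2}{-9} = 2 \left(- \frac{1}{9}\right) = - \frac{2}{9}$)
$E{\left(a \right)} = 2 a$
$D{\left(p \right)} = 4$ ($D{\left(p \right)} = \left(-2\right) \left(-2\right) = 4$)
$\left(E{\left(b{\left(5 \right)} \right)} + D{\left(8 \right)}\right)^{2} = \left(2 \left(- \frac{2}{9}\right) + 4\right)^{2} = \left(- \frac{4}{9} + 4\right)^{2} = \left(\frac{32}{9}\right)^{2} = \frac{1024}{81}$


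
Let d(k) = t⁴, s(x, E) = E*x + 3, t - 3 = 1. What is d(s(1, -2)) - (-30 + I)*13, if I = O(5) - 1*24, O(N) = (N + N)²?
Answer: -342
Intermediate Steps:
O(N) = 4*N² (O(N) = (2*N)² = 4*N²)
t = 4 (t = 3 + 1 = 4)
s(x, E) = 3 + E*x
I = 76 (I = 4*5² - 1*24 = 4*25 - 24 = 100 - 24 = 76)
d(k) = 256 (d(k) = 4⁴ = 256)
d(s(1, -2)) - (-30 + I)*13 = 256 - (-30 + 76)*13 = 256 - 46*13 = 256 - 1*598 = 256 - 598 = -342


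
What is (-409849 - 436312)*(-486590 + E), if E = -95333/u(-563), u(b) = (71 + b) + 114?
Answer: 22222084106801/54 ≈ 4.1152e+11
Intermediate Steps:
u(b) = 185 + b
E = 13619/54 (E = -95333/(185 - 563) = -95333/(-378) = -95333*(-1/378) = 13619/54 ≈ 252.20)
(-409849 - 436312)*(-486590 + E) = (-409849 - 436312)*(-486590 + 13619/54) = -846161*(-26262241/54) = 22222084106801/54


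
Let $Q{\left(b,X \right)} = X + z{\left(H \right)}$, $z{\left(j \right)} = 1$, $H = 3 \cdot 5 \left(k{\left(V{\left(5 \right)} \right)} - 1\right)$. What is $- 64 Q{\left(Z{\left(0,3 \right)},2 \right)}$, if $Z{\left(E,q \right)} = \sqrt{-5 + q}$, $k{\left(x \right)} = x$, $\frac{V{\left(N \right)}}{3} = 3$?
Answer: $-192$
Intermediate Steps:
$V{\left(N \right)} = 9$ ($V{\left(N \right)} = 3 \cdot 3 = 9$)
$H = 120$ ($H = 3 \cdot 5 \left(9 - 1\right) = 15 \cdot 8 = 120$)
$Q{\left(b,X \right)} = 1 + X$ ($Q{\left(b,X \right)} = X + 1 = 1 + X$)
$- 64 Q{\left(Z{\left(0,3 \right)},2 \right)} = - 64 \left(1 + 2\right) = \left(-64\right) 3 = -192$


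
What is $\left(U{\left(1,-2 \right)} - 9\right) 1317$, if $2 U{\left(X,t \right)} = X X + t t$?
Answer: $- \frac{17121}{2} \approx -8560.5$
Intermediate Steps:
$U{\left(X,t \right)} = \frac{X^{2}}{2} + \frac{t^{2}}{2}$ ($U{\left(X,t \right)} = \frac{X X + t t}{2} = \frac{X^{2} + t^{2}}{2} = \frac{X^{2}}{2} + \frac{t^{2}}{2}$)
$\left(U{\left(1,-2 \right)} - 9\right) 1317 = \left(\left(\frac{1^{2}}{2} + \frac{\left(-2\right)^{2}}{2}\right) - 9\right) 1317 = \left(\left(\frac{1}{2} \cdot 1 + \frac{1}{2} \cdot 4\right) - 9\right) 1317 = \left(\left(\frac{1}{2} + 2\right) - 9\right) 1317 = \left(\frac{5}{2} - 9\right) 1317 = \left(- \frac{13}{2}\right) 1317 = - \frac{17121}{2}$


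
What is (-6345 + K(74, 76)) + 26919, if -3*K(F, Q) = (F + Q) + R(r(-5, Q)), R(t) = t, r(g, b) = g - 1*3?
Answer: 61580/3 ≈ 20527.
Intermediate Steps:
r(g, b) = -3 + g (r(g, b) = g - 3 = -3 + g)
K(F, Q) = 8/3 - F/3 - Q/3 (K(F, Q) = -((F + Q) + (-3 - 5))/3 = -((F + Q) - 8)/3 = -(-8 + F + Q)/3 = 8/3 - F/3 - Q/3)
(-6345 + K(74, 76)) + 26919 = (-6345 + (8/3 - ⅓*74 - ⅓*76)) + 26919 = (-6345 + (8/3 - 74/3 - 76/3)) + 26919 = (-6345 - 142/3) + 26919 = -19177/3 + 26919 = 61580/3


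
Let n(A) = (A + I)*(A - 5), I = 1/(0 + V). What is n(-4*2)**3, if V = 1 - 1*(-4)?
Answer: 130323843/125 ≈ 1.0426e+6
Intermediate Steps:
V = 5 (V = 1 + 4 = 5)
I = 1/5 (I = 1/(0 + 5) = 1/5 ≈ 0.20000)
n(A) = (-5 + A)*(1/5 + A) (n(A) = (A + 1/5)*(A - 5) = (1/5 + A)*(-5 + A) = (-5 + A)*(1/5 + A))
n(-4*2)**3 = (-1 + (-4*2)**2 - (-96)*2/5)**3 = (-1 + (-8)**2 - 24/5*(-8))**3 = (-1 + 64 + 192/5)**3 = (507/5)**3 = 130323843/125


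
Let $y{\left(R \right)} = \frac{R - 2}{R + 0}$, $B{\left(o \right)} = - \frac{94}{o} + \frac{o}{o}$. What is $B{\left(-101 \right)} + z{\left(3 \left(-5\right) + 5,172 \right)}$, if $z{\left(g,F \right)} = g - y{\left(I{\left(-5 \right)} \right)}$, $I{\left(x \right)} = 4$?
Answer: $- \frac{1731}{202} \approx -8.5693$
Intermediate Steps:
$B{\left(o \right)} = 1 - \frac{94}{o}$ ($B{\left(o \right)} = - \frac{94}{o} + 1 = 1 - \frac{94}{o}$)
$y{\left(R \right)} = \frac{-2 + R}{R}$
$z{\left(g,F \right)} = - \frac{1}{2} + g$ ($z{\left(g,F \right)} = g - \frac{-2 + 4}{4} = g - \frac{1}{4} \cdot 2 = g - \frac{1}{2} = - \frac{1}{2} + g$)
$B{\left(-101 \right)} + z{\left(3 \left(-5\right) + 5,172 \right)} = \frac{-94 - 101}{-101} + \left(- \frac{1}{2} + \left(3 \left(-5\right) + 5\right)\right) = \left(- \frac{1}{101}\right) \left(-195\right) + \left(- \frac{1}{2} + \left(-15 + 5\right)\right) = \frac{195}{101} - \frac{21}{2} = - \frac{1731}{202}$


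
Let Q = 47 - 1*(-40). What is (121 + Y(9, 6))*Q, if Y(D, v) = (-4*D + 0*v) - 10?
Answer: 6525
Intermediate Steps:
Q = 87 (Q = 47 + 40 = 87)
Y(D, v) = -10 - 4*D (Y(D, v) = (-4*D + 0) - 10 = -4*D - 10 = -10 - 4*D)
(121 + Y(9, 6))*Q = (121 + (-10 - 4*9))*87 = (121 + (-10 - 36))*87 = (121 - 46)*87 = 75*87 = 6525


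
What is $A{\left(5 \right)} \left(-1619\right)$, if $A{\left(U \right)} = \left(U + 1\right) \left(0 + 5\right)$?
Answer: $-48570$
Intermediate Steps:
$A{\left(U \right)} = 5 + 5 U$ ($A{\left(U \right)} = \left(1 + U\right) 5 = 5 + 5 U$)
$A{\left(5 \right)} \left(-1619\right) = \left(5 + 5 \cdot 5\right) \left(-1619\right) = \left(5 + 25\right) \left(-1619\right) = 30 \left(-1619\right) = -48570$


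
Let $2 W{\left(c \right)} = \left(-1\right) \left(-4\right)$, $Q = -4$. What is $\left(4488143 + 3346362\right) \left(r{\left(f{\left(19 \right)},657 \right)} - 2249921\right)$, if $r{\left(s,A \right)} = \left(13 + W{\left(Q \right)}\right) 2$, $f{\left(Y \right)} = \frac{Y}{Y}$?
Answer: $-17626782288955$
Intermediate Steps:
$f{\left(Y \right)} = 1$
$W{\left(c \right)} = 2$ ($W{\left(c \right)} = \frac{\left(-1\right) \left(-4\right)}{2} = \frac{1}{2} \cdot 4 = 2$)
$r{\left(s,A \right)} = 30$ ($r{\left(s,A \right)} = \left(13 + 2\right) 2 = 15 \cdot 2 = 30$)
$\left(4488143 + 3346362\right) \left(r{\left(f{\left(19 \right)},657 \right)} - 2249921\right) = \left(4488143 + 3346362\right) \left(30 - 2249921\right) = 7834505 \left(-2249891\right) = -17626782288955$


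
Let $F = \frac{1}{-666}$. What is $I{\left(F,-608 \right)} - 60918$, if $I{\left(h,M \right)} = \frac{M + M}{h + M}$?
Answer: $- \frac{24666654966}{404929} \approx -60916.0$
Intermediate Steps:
$F = - \frac{1}{666} \approx -0.0015015$
$I{\left(h,M \right)} = \frac{2 M}{M + h}$
$I{\left(F,-608 \right)} - 60918 = 2 \left(-608\right) \frac{1}{-608 - \frac{1}{666}} - 60918 = 2 \left(-608\right) \frac{1}{- \frac{404929}{666}} - 60918 = 2 \left(-608\right) \left(- \frac{666}{404929}\right) - 60918 = \frac{809856}{404929} - 60918 = - \frac{24666654966}{404929}$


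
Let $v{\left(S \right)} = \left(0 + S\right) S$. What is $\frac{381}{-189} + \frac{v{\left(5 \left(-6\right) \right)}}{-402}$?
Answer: $- \frac{17959}{4221} \approx -4.2547$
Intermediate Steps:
$v{\left(S \right)} = S^{2}$ ($v{\left(S \right)} = S S = S^{2}$)
$\frac{381}{-189} + \frac{v{\left(5 \left(-6\right) \right)}}{-402} = \frac{381}{-189} + \frac{\left(5 \left(-6\right)\right)^{2}}{-402} = 381 \left(- \frac{1}{189}\right) + \left(-30\right)^{2} \left(- \frac{1}{402}\right) = - \frac{127}{63} + 900 \left(- \frac{1}{402}\right) = - \frac{127}{63} - \frac{150}{67} = - \frac{17959}{4221}$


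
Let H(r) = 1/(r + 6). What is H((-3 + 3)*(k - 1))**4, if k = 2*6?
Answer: 1/1296 ≈ 0.00077160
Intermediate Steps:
k = 12
H(r) = 1/(6 + r)
H((-3 + 3)*(k - 1))**4 = (1/(6 + (-3 + 3)*(12 - 1)))**4 = (1/(6 + 0*11))**4 = (1/(6 + 0))**4 = (1/6)**4 = 1/1296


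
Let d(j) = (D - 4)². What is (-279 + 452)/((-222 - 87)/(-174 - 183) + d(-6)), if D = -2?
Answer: 20587/4387 ≈ 4.6927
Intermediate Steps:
d(j) = 36 (d(j) = (-2 - 4)² = (-6)² = 36)
(-279 + 452)/((-222 - 87)/(-174 - 183) + d(-6)) = (-279 + 452)/((-222 - 87)/(-174 - 183) + 36) = 173/(-309/(-357) + 36) = 173/(-309*(-1/357) + 36) = 173/(103/119 + 36) = 173/(4387/119) = 173*(119/4387) = 20587/4387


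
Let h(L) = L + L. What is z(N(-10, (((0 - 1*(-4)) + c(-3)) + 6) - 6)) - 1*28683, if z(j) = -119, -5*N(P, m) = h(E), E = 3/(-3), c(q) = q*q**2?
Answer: -28802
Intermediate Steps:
c(q) = q**3
E = -1 (E = 3*(-1/3) = -1)
h(L) = 2*L
N(P, m) = 2/5 (N(P, m) = -2*(-1)/5 = -1/5*(-2) = 2/5)
z(N(-10, (((0 - 1*(-4)) + c(-3)) + 6) - 6)) - 1*28683 = -119 - 1*28683 = -119 - 28683 = -28802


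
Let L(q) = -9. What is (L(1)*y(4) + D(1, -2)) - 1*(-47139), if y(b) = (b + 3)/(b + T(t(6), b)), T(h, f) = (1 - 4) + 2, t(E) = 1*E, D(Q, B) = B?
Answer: 47116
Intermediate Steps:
t(E) = E
T(h, f) = -1 (T(h, f) = -3 + 2 = -1)
y(b) = (3 + b)/(-1 + b) (y(b) = (b + 3)/(b - 1) = (3 + b)/(-1 + b))
(L(1)*y(4) + D(1, -2)) - 1*(-47139) = (-9*(3 + 4)/(-1 + 4) - 2) - 1*(-47139) = (-9*7/3 - 2) + 47139 = (-21 - 2) + 47139 = -23 + 47139 = 47116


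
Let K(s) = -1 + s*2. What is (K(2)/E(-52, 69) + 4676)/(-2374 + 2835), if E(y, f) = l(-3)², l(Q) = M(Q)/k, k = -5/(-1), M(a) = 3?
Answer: 14053/1383 ≈ 10.161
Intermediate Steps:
K(s) = -1 + 2*s
k = 5 (k = -5*(-1) = 5)
l(Q) = ⅗ (l(Q) = 3/5 = 3*(⅕) = ⅗)
E(y, f) = 9/25 (E(y, f) = (⅗)² = 9/25)
(K(2)/E(-52, 69) + 4676)/(-2374 + 2835) = ((-1 + 2*2)/(9/25) + 4676)/(-2374 + 2835) = ((-1 + 4)*(25/9) + 4676)/461 = (3*(25/9) + 4676)*(1/461) = (25/3 + 4676)*(1/461) = (14053/3)*(1/461) = 14053/1383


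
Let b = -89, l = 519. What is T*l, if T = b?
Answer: -46191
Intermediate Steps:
T = -89
T*l = -89*519 = -46191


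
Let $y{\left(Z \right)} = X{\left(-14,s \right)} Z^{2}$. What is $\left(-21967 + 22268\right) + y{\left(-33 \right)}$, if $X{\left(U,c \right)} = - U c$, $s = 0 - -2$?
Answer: $30793$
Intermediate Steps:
$s = 2$ ($s = 0 + 2 = 2$)
$X{\left(U,c \right)} = - U c$
$y{\left(Z \right)} = 28 Z^{2}$ ($y{\left(Z \right)} = \left(-1\right) \left(-14\right) 2 Z^{2} = 28 Z^{2}$)
$\left(-21967 + 22268\right) + y{\left(-33 \right)} = \left(-21967 + 22268\right) + 28 \left(-33\right)^{2} = 301 + 28 \cdot 1089 = 301 + 30492 = 30793$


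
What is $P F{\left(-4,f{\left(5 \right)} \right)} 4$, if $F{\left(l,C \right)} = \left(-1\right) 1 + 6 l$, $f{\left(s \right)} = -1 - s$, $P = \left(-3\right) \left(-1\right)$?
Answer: $-300$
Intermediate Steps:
$P = 3$
$F{\left(l,C \right)} = -1 + 6 l$
$P F{\left(-4,f{\left(5 \right)} \right)} 4 = 3 \left(-1 + 6 \left(-4\right)\right) 4 = 3 \left(-1 - 24\right) 4 = 3 \left(-25\right) 4 = \left(-75\right) 4 = -300$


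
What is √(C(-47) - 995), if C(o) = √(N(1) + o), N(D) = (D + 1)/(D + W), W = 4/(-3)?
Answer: √(-995 + I*√53) ≈ 0.1154 + 31.544*I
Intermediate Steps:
W = -4/3 (W = 4*(-⅓) = -4/3 ≈ -1.3333)
N(D) = (1 + D)/(-4/3 + D) (N(D) = (D + 1)/(D - 4/3) = (1 + D)/(-4/3 + D))
C(o) = √(-6 + o) (C(o) = √(3*(1 + 1)/(-4 + 3*1) + o) = √(3*2/(-4 + 3) + o) = √(3*2/(-1) + o) = √(3*(-1)*2 + o) = √(-6 + o))
√(C(-47) - 995) = √(√(-6 - 47) - 995) = √(√(-53) - 995) = √(I*√53 - 995) = √(-995 + I*√53)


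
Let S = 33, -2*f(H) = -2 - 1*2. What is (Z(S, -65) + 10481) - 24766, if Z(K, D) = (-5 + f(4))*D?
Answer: -14090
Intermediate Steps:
f(H) = 2 (f(H) = -(-2 - 1*2)/2 = -(-2 - 2)/2 = -½*(-4) = 2)
Z(K, D) = -3*D (Z(K, D) = (-5 + 2)*D = -3*D)
(Z(S, -65) + 10481) - 24766 = (-3*(-65) + 10481) - 24766 = (195 + 10481) - 24766 = 10676 - 24766 = -14090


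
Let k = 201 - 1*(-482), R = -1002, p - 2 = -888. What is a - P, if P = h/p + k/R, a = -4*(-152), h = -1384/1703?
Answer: 460124799287/755937858 ≈ 608.68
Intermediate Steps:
h = -1384/1703 (h = -1384*1/1703 = -1384/1703 ≈ -0.81268)
p = -886 (p = 2 - 888 = -886)
a = 608
k = 683 (k = 201 + 482 = 683)
P = -514581623/755937858 (P = -1384/1703/(-886) + 683/(-1002) = -1384/1703*(-1/886) + 683*(-1/1002) = 692/754429 - 683/1002 = -514581623/755937858 ≈ -0.68072)
a - P = 608 - 1*(-514581623/755937858) = 608 + 514581623/755937858 = 460124799287/755937858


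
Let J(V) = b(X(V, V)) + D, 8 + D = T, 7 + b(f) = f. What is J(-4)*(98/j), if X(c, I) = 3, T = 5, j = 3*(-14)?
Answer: 49/3 ≈ 16.333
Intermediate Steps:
j = -42
b(f) = -7 + f
D = -3 (D = -8 + 5 = -3)
J(V) = -7 (J(V) = (-7 + 3) - 3 = -4 - 3 = -7)
J(-4)*(98/j) = -686/(-42) = -686*(-1)/42 = -7*(-7/3) = 49/3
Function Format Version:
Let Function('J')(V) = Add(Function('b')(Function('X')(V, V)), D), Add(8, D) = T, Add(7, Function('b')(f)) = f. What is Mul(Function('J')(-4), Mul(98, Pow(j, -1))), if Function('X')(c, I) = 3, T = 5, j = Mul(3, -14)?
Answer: Rational(49, 3) ≈ 16.333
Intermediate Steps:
j = -42
Function('b')(f) = Add(-7, f)
D = -3 (D = Add(-8, 5) = -3)
Function('J')(V) = -7 (Function('J')(V) = Add(Add(-7, 3), -3) = Add(-4, -3) = -7)
Mul(Function('J')(-4), Mul(98, Pow(j, -1))) = Mul(-7, Mul(98, Pow(-42, -1))) = Mul(-7, Mul(98, Rational(-1, 42))) = Mul(-7, Rational(-7, 3)) = Rational(49, 3)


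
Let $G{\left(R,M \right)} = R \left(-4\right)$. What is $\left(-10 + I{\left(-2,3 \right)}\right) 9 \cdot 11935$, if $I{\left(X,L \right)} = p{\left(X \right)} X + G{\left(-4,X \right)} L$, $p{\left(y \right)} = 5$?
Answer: $3007620$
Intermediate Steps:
$G{\left(R,M \right)} = - 4 R$
$I{\left(X,L \right)} = 5 X + 16 L$ ($I{\left(X,L \right)} = 5 X + \left(-4\right) \left(-4\right) L = 5 X + 16 L$)
$\left(-10 + I{\left(-2,3 \right)}\right) 9 \cdot 11935 = \left(-10 + \left(5 \left(-2\right) + 16 \cdot 3\right)\right) 9 \cdot 11935 = \left(-10 + \left(-10 + 48\right)\right) 9 \cdot 11935 = \left(-10 + 38\right) 9 \cdot 11935 = 28 \cdot 9 \cdot 11935 = 252 \cdot 11935 = 3007620$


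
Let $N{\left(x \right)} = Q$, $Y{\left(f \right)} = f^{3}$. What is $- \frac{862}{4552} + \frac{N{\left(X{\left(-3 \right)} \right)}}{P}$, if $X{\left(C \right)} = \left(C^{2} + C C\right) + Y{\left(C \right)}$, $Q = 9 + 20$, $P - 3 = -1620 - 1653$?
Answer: $- \frac{737687}{3721260} \approx -0.19824$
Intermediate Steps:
$P = -3270$ ($P = 3 - 3273 = -3270$)
$Q = 29$
$X{\left(C \right)} = C^{3} + 2 C^{2}$ ($X{\left(C \right)} = \left(C^{2} + C C\right) + C^{3} = \left(C^{2} + C^{2}\right) + C^{3} = 2 C^{2} + C^{3} = C^{3} + 2 C^{2}$)
$N{\left(x \right)} = 29$
$- \frac{862}{4552} + \frac{N{\left(X{\left(-3 \right)} \right)}}{P} = - \frac{862}{4552} + \frac{29}{-3270} = \left(-862\right) \frac{1}{4552} + 29 \left(- \frac{1}{3270}\right) = - \frac{431}{2276} - \frac{29}{3270} = - \frac{737687}{3721260}$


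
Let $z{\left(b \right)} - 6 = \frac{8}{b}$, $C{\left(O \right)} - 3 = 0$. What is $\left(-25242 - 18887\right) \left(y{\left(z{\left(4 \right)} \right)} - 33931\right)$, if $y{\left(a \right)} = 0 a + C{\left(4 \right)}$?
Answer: $1497208712$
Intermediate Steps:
$C{\left(O \right)} = 3$ ($C{\left(O \right)} = 3 + 0 = 3$)
$z{\left(b \right)} = 6 + \frac{8}{b}$
$y{\left(a \right)} = 3$ ($y{\left(a \right)} = 0 a + 3 = 0 + 3 = 3$)
$\left(-25242 - 18887\right) \left(y{\left(z{\left(4 \right)} \right)} - 33931\right) = \left(-25242 - 18887\right) \left(3 - 33931\right) = \left(-44129\right) \left(-33928\right) = 1497208712$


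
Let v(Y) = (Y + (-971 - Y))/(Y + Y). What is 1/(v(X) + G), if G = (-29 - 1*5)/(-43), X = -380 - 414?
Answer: 68284/95745 ≈ 0.71319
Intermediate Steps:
X = -794
v(Y) = -971/(2*Y) (v(Y) = -971*1/(2*Y) = -971/(2*Y))
G = 34/43 (G = (-29 - 5)*(-1/43) = -34*(-1/43) = 34/43 ≈ 0.79070)
1/(v(X) + G) = 1/(-971/2/(-794) + 34/43) = 1/(-971/2*(-1/794) + 34/43) = 1/(971/1588 + 34/43) = 1/(95745/68284) = 68284/95745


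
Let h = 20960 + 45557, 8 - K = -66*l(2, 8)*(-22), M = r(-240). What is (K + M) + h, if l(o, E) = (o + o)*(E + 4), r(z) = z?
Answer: -3411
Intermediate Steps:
l(o, E) = 2*o*(4 + E) (l(o, E) = (2*o)*(4 + E) = 2*o*(4 + E))
M = -240
K = -69688 (K = 8 - (-132*2*(4 + 8))*(-22) = 8 - (-132*2*12)*(-22) = 8 - (-66*48)*(-22) = 8 - (-3168)*(-22) = 8 - 1*69696 = 8 - 69696 = -69688)
h = 66517
(K + M) + h = (-69688 - 240) + 66517 = -69928 + 66517 = -3411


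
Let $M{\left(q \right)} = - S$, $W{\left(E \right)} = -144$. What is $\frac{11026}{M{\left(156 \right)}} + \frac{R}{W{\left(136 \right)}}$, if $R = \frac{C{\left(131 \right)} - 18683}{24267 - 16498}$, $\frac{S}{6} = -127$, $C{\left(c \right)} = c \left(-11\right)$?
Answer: $\frac{171534967}{11839956} \approx 14.488$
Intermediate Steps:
$C{\left(c \right)} = - 11 c$
$S = -762$ ($S = 6 \left(-127\right) = -762$)
$M{\left(q \right)} = 762$ ($M{\left(q \right)} = \left(-1\right) \left(-762\right) = 762$)
$R = - \frac{20124}{7769}$ ($R = \frac{\left(-11\right) 131 - 18683}{24267 - 16498} = \frac{-1441 - 18683}{7769} = \left(-20124\right) \frac{1}{7769} = - \frac{20124}{7769} \approx -2.5903$)
$\frac{11026}{M{\left(156 \right)}} + \frac{R}{W{\left(136 \right)}} = \frac{11026}{762} - \frac{20124}{7769 \left(-144\right)} = 11026 \cdot \frac{1}{762} - - \frac{559}{31076} = \frac{5513}{381} + \frac{559}{31076} = \frac{171534967}{11839956}$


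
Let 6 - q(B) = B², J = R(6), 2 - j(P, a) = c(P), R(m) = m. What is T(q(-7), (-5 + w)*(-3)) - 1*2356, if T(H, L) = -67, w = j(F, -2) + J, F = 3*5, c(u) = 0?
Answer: -2423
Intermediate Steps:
F = 15
j(P, a) = 2 (j(P, a) = 2 - 1*0 = 2 + 0 = 2)
J = 6
q(B) = 6 - B²
w = 8 (w = 2 + 6 = 8)
T(q(-7), (-5 + w)*(-3)) - 1*2356 = -67 - 1*2356 = -67 - 2356 = -2423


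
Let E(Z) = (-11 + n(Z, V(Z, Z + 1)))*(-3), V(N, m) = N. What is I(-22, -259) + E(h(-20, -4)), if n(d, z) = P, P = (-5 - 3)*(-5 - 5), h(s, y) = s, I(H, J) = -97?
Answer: -304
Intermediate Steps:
P = 80 (P = -8*(-10) = 80)
n(d, z) = 80
E(Z) = -207 (E(Z) = (-11 + 80)*(-3) = 69*(-3) = -207)
I(-22, -259) + E(h(-20, -4)) = -97 - 207 = -304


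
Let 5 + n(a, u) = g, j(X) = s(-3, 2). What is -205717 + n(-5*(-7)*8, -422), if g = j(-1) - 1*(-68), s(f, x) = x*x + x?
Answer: -205648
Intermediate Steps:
s(f, x) = x + x² (s(f, x) = x² + x = x + x²)
j(X) = 6 (j(X) = 2*(1 + 2) = 2*3 = 6)
g = 74 (g = 6 - 1*(-68) = 6 + 68 = 74)
n(a, u) = 69 (n(a, u) = -5 + 74 = 69)
-205717 + n(-5*(-7)*8, -422) = -205717 + 69 = -205648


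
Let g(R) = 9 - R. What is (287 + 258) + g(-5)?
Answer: 559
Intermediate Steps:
(287 + 258) + g(-5) = (287 + 258) + (9 - 1*(-5)) = 545 + (9 + 5) = 545 + 14 = 559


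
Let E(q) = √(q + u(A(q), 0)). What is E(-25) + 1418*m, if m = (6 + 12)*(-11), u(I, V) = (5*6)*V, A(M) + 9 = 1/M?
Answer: -280764 + 5*I ≈ -2.8076e+5 + 5.0*I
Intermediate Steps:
A(M) = -9 + 1/M
u(I, V) = 30*V
m = -198 (m = 18*(-11) = -198)
E(q) = √q (E(q) = √(q + 30*0) = √(q + 0) = √q)
E(-25) + 1418*m = √(-25) + 1418*(-198) = 5*I - 280764 = -280764 + 5*I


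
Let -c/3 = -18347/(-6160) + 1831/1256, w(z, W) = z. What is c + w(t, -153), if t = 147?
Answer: 18470799/138160 ≈ 133.69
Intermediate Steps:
c = -1838721/138160 (c = -3*(-18347/(-6160) + 1831/1256) = -3*(-18347*(-1/6160) + 1831*(1/1256)) = -3*(2621/880 + 1831/1256) = -3*612907/138160 = -1838721/138160 ≈ -13.309)
c + w(t, -153) = -1838721/138160 + 147 = 18470799/138160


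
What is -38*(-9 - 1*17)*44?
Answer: 43472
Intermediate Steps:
-38*(-9 - 1*17)*44 = -38*(-9 - 17)*44 = -38*(-26)*44 = 988*44 = 43472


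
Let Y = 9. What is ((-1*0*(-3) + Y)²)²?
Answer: 6561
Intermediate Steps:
((-1*0*(-3) + Y)²)² = ((-1*0*(-3) + 9)²)² = ((0*(-3) + 9)²)² = ((0 + 9)²)² = (9²)² = 81² = 6561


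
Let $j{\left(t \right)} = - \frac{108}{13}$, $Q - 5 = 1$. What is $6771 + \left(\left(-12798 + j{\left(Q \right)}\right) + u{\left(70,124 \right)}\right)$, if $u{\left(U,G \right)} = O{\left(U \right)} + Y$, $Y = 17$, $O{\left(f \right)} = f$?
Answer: $- \frac{77328}{13} \approx -5948.3$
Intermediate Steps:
$Q = 6$ ($Q = 5 + 1 = 6$)
$j{\left(t \right)} = - \frac{108}{13}$ ($j{\left(t \right)} = \left(-108\right) \frac{1}{13} = - \frac{108}{13}$)
$u{\left(U,G \right)} = 17 + U$ ($u{\left(U,G \right)} = U + 17 = 17 + U$)
$6771 + \left(\left(-12798 + j{\left(Q \right)}\right) + u{\left(70,124 \right)}\right) = 6771 + \left(\left(-12798 - \frac{108}{13}\right) + \left(17 + 70\right)\right) = 6771 + \left(- \frac{166482}{13} + 87\right) = 6771 - \frac{165351}{13} = - \frac{77328}{13}$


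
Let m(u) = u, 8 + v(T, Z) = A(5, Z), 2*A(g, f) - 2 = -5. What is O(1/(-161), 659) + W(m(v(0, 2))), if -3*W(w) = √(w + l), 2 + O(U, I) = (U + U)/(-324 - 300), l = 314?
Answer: -100463/50232 - √1218/6 ≈ -7.8166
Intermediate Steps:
A(g, f) = -3/2 (A(g, f) = 1 + (½)*(-5) = 1 - 5/2 = -3/2)
v(T, Z) = -19/2 (v(T, Z) = -8 - 3/2 = -19/2)
O(U, I) = -2 - U/312 (O(U, I) = -2 + (U + U)/(-324 - 300) = -2 + (2*U)/(-624) = -2 + (2*U)*(-1/624) = -2 - U/312)
W(w) = -√(314 + w)/3 (W(w) = -√(w + 314)/3 = -√(314 + w)/3)
O(1/(-161), 659) + W(m(v(0, 2))) = (-2 - 1/312/(-161)) - √(314 - 19/2)/3 = (-2 - 1/312*(-1/161)) - √1218/6 = (-2 + 1/50232) - √1218/6 = -100463/50232 - √1218/6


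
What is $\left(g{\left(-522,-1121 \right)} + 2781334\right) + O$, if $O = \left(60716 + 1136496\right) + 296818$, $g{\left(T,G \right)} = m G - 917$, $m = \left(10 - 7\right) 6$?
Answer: $4254269$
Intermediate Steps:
$m = 18$ ($m = 3 \cdot 6 = 18$)
$g{\left(T,G \right)} = -917 + 18 G$ ($g{\left(T,G \right)} = 18 G - 917 = -917 + 18 G$)
$O = 1494030$ ($O = 1197212 + 296818 = 1494030$)
$\left(g{\left(-522,-1121 \right)} + 2781334\right) + O = \left(\left(-917 + 18 \left(-1121\right)\right) + 2781334\right) + 1494030 = \left(\left(-917 - 20178\right) + 2781334\right) + 1494030 = \left(-21095 + 2781334\right) + 1494030 = 2760239 + 1494030 = 4254269$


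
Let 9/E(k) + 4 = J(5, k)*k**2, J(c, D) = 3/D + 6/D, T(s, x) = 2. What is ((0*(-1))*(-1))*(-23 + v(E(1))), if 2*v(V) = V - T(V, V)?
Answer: 0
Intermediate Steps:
J(c, D) = 9/D
E(k) = 9/(-4 + 9*k) (E(k) = 9/(-4 + (9/k)*k**2) = 9/(-4 + 9*k))
v(V) = -1 + V/2 (v(V) = (V - 1*2)/2 = (V - 2)/2 = (-2 + V)/2 = -1 + V/2)
((0*(-1))*(-1))*(-23 + v(E(1))) = ((0*(-1))*(-1))*(-23 + (-1 + (9/(-4 + 9*1))/2)) = (0*(-1))*(-23 + (-1 + (9/(-4 + 9))/2)) = 0*(-23 + (-1 + (9/5)/2)) = 0*(-23 + (-1 + (9*(1/5))/2)) = 0*(-23 + (-1 + (1/2)*(9/5))) = 0*(-23 + (-1 + 9/10)) = 0*(-23 - 1/10) = 0*(-231/10) = 0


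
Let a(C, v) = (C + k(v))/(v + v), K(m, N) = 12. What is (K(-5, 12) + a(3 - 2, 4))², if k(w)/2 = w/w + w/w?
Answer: 10201/64 ≈ 159.39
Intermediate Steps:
k(w) = 4 (k(w) = 2*(w/w + w/w) = 2*(1 + 1) = 2*2 = 4)
a(C, v) = (4 + C)/(2*v) (a(C, v) = (C + 4)/(v + v) = (4 + C)/((2*v)) = (4 + C)*(1/(2*v)) = (4 + C)/(2*v))
(K(-5, 12) + a(3 - 2, 4))² = (12 + (½)*(4 + (3 - 2))/4)² = (12 + (½)*(¼)*(4 + 1))² = (12 + (½)*(¼)*5)² = (12 + 5/8)² = (101/8)² = 10201/64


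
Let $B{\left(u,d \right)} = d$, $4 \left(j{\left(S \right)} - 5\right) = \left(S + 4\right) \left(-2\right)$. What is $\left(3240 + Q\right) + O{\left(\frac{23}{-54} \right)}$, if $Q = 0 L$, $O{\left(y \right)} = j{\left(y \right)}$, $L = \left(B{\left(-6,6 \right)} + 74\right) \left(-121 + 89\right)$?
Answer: $\frac{350267}{108} \approx 3243.2$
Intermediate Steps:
$j{\left(S \right)} = 3 - \frac{S}{2}$ ($j{\left(S \right)} = 5 + \frac{\left(S + 4\right) \left(-2\right)}{4} = 5 + \frac{\left(4 + S\right) \left(-2\right)}{4} = 5 + \frac{-8 - 2 S}{4} = 5 - \left(2 + \frac{S}{2}\right) = 3 - \frac{S}{2}$)
$L = -2560$ ($L = \left(6 + 74\right) \left(-121 + 89\right) = 80 \left(-32\right) = -2560$)
$O{\left(y \right)} = 3 - \frac{y}{2}$
$Q = 0$ ($Q = 0 \left(-2560\right) = 0$)
$\left(3240 + Q\right) + O{\left(\frac{23}{-54} \right)} = \left(3240 + 0\right) + \left(3 - \frac{23 \frac{1}{-54}}{2}\right) = 3240 + \left(3 - \frac{23 \left(- \frac{1}{54}\right)}{2}\right) = 3240 + \left(3 - - \frac{23}{108}\right) = 3240 + \left(3 + \frac{23}{108}\right) = 3240 + \frac{347}{108} = \frac{350267}{108}$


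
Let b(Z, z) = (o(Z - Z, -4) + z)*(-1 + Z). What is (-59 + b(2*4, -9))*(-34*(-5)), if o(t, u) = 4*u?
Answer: -39780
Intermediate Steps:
b(Z, z) = (-1 + Z)*(-16 + z) (b(Z, z) = (4*(-4) + z)*(-1 + Z) = (-16 + z)*(-1 + Z) = (-1 + Z)*(-16 + z))
(-59 + b(2*4, -9))*(-34*(-5)) = (-59 + (16 - 1*(-9) - 32*4 + (2*4)*(-9)))*(-34*(-5)) = (-59 + (16 + 9 - 16*8 + 8*(-9)))*170 = (-59 + (16 + 9 - 128 - 72))*170 = (-59 - 175)*170 = -234*170 = -39780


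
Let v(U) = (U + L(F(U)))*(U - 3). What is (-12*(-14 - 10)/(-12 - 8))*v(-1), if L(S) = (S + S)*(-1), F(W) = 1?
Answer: -864/5 ≈ -172.80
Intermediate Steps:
L(S) = -2*S (L(S) = (2*S)*(-1) = -2*S)
v(U) = (-3 + U)*(-2 + U) (v(U) = (U - 2*1)*(U - 3) = (U - 2)*(-3 + U) = (-2 + U)*(-3 + U) = (-3 + U)*(-2 + U))
(-12*(-14 - 10)/(-12 - 8))*v(-1) = (-12*(-14 - 10)/(-12 - 8))*(6 + (-1)**2 - 5*(-1)) = (-(-288)/(-20))*(6 + 1 + 5) = -(-288)*(-1)/20*12 = -12*6/5*12 = -72/5*12 = -864/5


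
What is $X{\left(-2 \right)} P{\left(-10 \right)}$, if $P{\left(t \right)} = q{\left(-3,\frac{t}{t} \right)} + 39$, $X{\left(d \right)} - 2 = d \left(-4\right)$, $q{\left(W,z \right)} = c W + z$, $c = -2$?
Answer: $460$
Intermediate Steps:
$q{\left(W,z \right)} = z - 2 W$ ($q{\left(W,z \right)} = - 2 W + z = z - 2 W$)
$X{\left(d \right)} = 2 - 4 d$ ($X{\left(d \right)} = 2 + d \left(-4\right) = 2 - 4 d$)
$P{\left(t \right)} = 46$ ($P{\left(t \right)} = \left(\frac{t}{t} - -6\right) + 39 = \left(1 + 6\right) + 39 = 7 + 39 = 46$)
$X{\left(-2 \right)} P{\left(-10 \right)} = \left(2 - -8\right) 46 = \left(2 + 8\right) 46 = 10 \cdot 46 = 460$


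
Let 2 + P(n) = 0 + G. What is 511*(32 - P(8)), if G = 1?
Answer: 16863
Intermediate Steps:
P(n) = -1 (P(n) = -2 + (0 + 1) = -2 + 1 = -1)
511*(32 - P(8)) = 511*(32 - 1*(-1)) = 511*(32 + 1) = 511*33 = 16863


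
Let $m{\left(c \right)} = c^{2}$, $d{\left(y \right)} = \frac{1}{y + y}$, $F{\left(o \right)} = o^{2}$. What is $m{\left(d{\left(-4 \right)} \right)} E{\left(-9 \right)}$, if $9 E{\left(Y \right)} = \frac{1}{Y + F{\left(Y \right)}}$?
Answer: $\frac{1}{41472} \approx 2.4113 \cdot 10^{-5}$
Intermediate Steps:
$d{\left(y \right)} = \frac{1}{2 y}$
$E{\left(Y \right)} = \frac{1}{9 \left(Y + Y^{2}\right)}$
$m{\left(d{\left(-4 \right)} \right)} E{\left(-9 \right)} = \left(\frac{1}{2 \left(-4\right)}\right)^{2} \frac{1}{9 \left(-9\right) \left(1 - 9\right)} = \left(\frac{1}{2} \left(- \frac{1}{4}\right)\right)^{2} \cdot \frac{1}{9} \left(- \frac{1}{9}\right) \frac{1}{-8} = \left(- \frac{1}{8}\right)^{2} \cdot \frac{1}{9} \left(- \frac{1}{9}\right) \left(- \frac{1}{8}\right) = \frac{1}{64} \cdot \frac{1}{648} = \frac{1}{41472}$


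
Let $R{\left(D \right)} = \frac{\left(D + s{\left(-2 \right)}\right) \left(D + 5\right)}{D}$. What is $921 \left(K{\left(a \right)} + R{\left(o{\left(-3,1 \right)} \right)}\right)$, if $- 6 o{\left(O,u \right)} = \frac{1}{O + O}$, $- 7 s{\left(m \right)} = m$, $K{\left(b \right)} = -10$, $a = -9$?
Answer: $\frac{3616153}{84} \approx 43049.0$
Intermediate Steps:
$s{\left(m \right)} = - \frac{m}{7}$
$o{\left(O,u \right)} = - \frac{1}{12 O}$ ($o{\left(O,u \right)} = - \frac{1}{6 \left(O + O\right)} = - \frac{1}{6 \cdot 2 O} = - \frac{\frac{1}{2} \frac{1}{O}}{6} = - \frac{1}{12 O}$)
$R{\left(D \right)} = \frac{\left(5 + D\right) \left(\frac{2}{7} + D\right)}{D}$ ($R{\left(D \right)} = \frac{\left(D - - \frac{2}{7}\right) \left(D + 5\right)}{D} = \frac{\left(D + \frac{2}{7}\right) \left(5 + D\right)}{D} = \frac{\left(\frac{2}{7} + D\right) \left(5 + D\right)}{D} = \frac{\left(5 + D\right) \left(\frac{2}{7} + D\right)}{D}$)
$921 \left(K{\left(a \right)} + R{\left(o{\left(-3,1 \right)} \right)}\right) = 921 \left(-10 + \left(\frac{37}{7} - \frac{1}{12 \left(-3\right)} + \frac{10}{7 \left(- \frac{1}{12 \left(-3\right)}\right)}\right)\right) = 921 \left(-10 + \left(\frac{37}{7} - - \frac{1}{36} + \frac{10}{7 \left(\left(- \frac{1}{12}\right) \left(- \frac{1}{3}\right)\right)}\right)\right) = 921 \left(-10 + \left(\frac{37}{7} + \frac{1}{36} + \frac{10 \frac{1}{\frac{1}{36}}}{7}\right)\right) = 921 \left(-10 + \left(\frac{37}{7} + \frac{1}{36} + \frac{10}{7} \cdot 36\right)\right) = 921 \left(-10 + \left(\frac{37}{7} + \frac{1}{36} + \frac{360}{7}\right)\right) = 921 \left(-10 + \frac{14299}{252}\right) = 921 \cdot \frac{11779}{252} = \frac{3616153}{84}$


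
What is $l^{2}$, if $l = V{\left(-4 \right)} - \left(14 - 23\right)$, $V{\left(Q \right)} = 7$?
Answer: $256$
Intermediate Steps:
$l = 16$ ($l = 7 - \left(14 - 23\right) = 7 - -9 = 7 + 9 = 16$)
$l^{2} = 16^{2} = 256$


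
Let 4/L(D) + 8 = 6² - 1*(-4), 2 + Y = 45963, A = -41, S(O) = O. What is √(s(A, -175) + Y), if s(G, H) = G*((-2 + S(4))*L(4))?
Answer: √183803/2 ≈ 214.36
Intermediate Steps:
Y = 45961 (Y = -2 + 45963 = 45961)
L(D) = ⅛ (L(D) = 4/(-8 + (6² - 1*(-4))) = 4/(-8 + (36 + 4)) = 4/(-8 + 40) = 4/32 = 4*(1/32) = ⅛)
s(G, H) = G/4 (s(G, H) = G*((-2 + 4)*(⅛)) = G*(2*(⅛)) = G*(¼) = G/4)
√(s(A, -175) + Y) = √((¼)*(-41) + 45961) = √(-41/4 + 45961) = √(183803/4) = √183803/2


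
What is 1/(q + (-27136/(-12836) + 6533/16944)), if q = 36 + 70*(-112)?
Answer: -54373296/424193289491 ≈ -0.00012818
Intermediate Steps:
q = -7804 (q = 36 - 7840 = -7804)
1/(q + (-27136/(-12836) + 6533/16944)) = 1/(-7804 + (-27136/(-12836) + 6533/16944)) = 1/(-7804 + (-27136*(-1/12836) + 6533*(1/16944))) = 1/(-7804 + (6784/3209 + 6533/16944)) = 1/(-7804 + 135912493/54373296) = 1/(-424193289491/54373296) = -54373296/424193289491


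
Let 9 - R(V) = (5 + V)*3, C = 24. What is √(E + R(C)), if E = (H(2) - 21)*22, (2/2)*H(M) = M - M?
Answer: 6*I*√15 ≈ 23.238*I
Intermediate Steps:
H(M) = 0 (H(M) = M - M = 0)
R(V) = -6 - 3*V (R(V) = 9 - (5 + V)*3 = 9 - (15 + 3*V) = 9 + (-15 - 3*V) = -6 - 3*V)
E = -462 (E = (0 - 21)*22 = -21*22 = -462)
√(E + R(C)) = √(-462 + (-6 - 3*24)) = √(-462 + (-6 - 72)) = √(-462 - 78) = √(-540) = 6*I*√15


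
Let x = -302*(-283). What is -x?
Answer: -85466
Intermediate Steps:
x = 85466
-x = -1*85466 = -85466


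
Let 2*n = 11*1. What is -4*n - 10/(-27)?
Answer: -584/27 ≈ -21.630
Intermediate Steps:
n = 11/2 (n = (11*1)/2 = (½)*11 = 11/2 ≈ 5.5000)
-4*n - 10/(-27) = -4*11/2 - 10/(-27) = -22 - 10*(-1/27) = -22 + 10/27 = -584/27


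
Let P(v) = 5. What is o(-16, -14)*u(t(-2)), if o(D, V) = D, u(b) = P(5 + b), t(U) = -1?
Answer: -80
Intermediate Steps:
u(b) = 5
o(-16, -14)*u(t(-2)) = -16*5 = -80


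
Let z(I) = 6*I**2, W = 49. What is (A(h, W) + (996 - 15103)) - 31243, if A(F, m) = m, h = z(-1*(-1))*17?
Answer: -45301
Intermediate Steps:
h = 102 (h = (6*(-1*(-1))**2)*17 = (6*1**2)*17 = (6*1)*17 = 6*17 = 102)
(A(h, W) + (996 - 15103)) - 31243 = (49 + (996 - 15103)) - 31243 = (49 - 14107) - 31243 = -14058 - 31243 = -45301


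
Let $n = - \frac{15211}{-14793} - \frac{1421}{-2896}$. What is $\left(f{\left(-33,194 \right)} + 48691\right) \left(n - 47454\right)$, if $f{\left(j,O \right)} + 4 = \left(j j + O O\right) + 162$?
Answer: $- \frac{89014125697101961}{21420264} \approx -4.1556 \cdot 10^{9}$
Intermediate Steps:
$f{\left(j,O \right)} = 158 + O^{2} + j^{2}$ ($f{\left(j,O \right)} = -4 + \left(\left(j j + O O\right) + 162\right) = -4 + \left(\left(j^{2} + O^{2}\right) + 162\right) = -4 + \left(\left(O^{2} + j^{2}\right) + 162\right) = -4 + \left(162 + O^{2} + j^{2}\right) = 158 + O^{2} + j^{2}$)
$n = \frac{65071909}{42840528}$ ($n = \left(-15211\right) \left(- \frac{1}{14793}\right) - - \frac{1421}{2896} = \frac{15211}{14793} + \frac{1421}{2896} = \frac{65071909}{42840528} \approx 1.5189$)
$\left(f{\left(-33,194 \right)} + 48691\right) \left(n - 47454\right) = \left(\left(158 + 194^{2} + \left(-33\right)^{2}\right) + 48691\right) \left(\frac{65071909}{42840528} - 47454\right) = \left(\left(158 + 37636 + 1089\right) + 48691\right) \left(- \frac{2032889343803}{42840528}\right) = \left(38883 + 48691\right) \left(- \frac{2032889343803}{42840528}\right) = 87574 \left(- \frac{2032889343803}{42840528}\right) = - \frac{89014125697101961}{21420264}$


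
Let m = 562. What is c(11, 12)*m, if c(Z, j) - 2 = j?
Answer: 7868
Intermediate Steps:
c(Z, j) = 2 + j
c(11, 12)*m = (2 + 12)*562 = 14*562 = 7868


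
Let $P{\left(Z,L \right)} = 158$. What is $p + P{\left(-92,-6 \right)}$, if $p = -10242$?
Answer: $-10084$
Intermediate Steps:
$p + P{\left(-92,-6 \right)} = -10242 + 158 = -10084$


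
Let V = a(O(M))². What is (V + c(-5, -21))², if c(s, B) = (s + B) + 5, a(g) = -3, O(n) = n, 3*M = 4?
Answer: 144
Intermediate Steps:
M = 4/3 (M = (⅓)*4 = 4/3 ≈ 1.3333)
V = 9 (V = (-3)² = 9)
c(s, B) = 5 + B + s (c(s, B) = (B + s) + 5 = 5 + B + s)
(V + c(-5, -21))² = (9 + (5 - 21 - 5))² = (9 - 21)² = (-12)² = 144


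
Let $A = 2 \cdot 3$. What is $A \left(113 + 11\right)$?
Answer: $744$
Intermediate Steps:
$A = 6$
$A \left(113 + 11\right) = 6 \left(113 + 11\right) = 6 \cdot 124 = 744$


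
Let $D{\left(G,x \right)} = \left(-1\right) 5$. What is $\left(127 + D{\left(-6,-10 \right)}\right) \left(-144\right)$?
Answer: $-17568$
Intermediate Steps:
$D{\left(G,x \right)} = -5$
$\left(127 + D{\left(-6,-10 \right)}\right) \left(-144\right) = \left(127 - 5\right) \left(-144\right) = 122 \left(-144\right) = -17568$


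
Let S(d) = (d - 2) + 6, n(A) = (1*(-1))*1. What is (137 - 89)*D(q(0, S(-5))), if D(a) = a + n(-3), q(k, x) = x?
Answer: -96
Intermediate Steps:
n(A) = -1 (n(A) = -1*1 = -1)
S(d) = 4 + d (S(d) = (-2 + d) + 6 = 4 + d)
D(a) = -1 + a (D(a) = a - 1 = -1 + a)
(137 - 89)*D(q(0, S(-5))) = (137 - 89)*(-1 + (4 - 5)) = 48*(-1 - 1) = 48*(-2) = -96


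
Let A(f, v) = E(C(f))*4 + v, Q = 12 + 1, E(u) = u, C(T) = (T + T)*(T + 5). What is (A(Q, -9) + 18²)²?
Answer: 4782969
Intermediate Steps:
C(T) = 2*T*(5 + T) (C(T) = (2*T)*(5 + T) = 2*T*(5 + T))
Q = 13
A(f, v) = v + 8*f*(5 + f) (A(f, v) = (2*f*(5 + f))*4 + v = 8*f*(5 + f) + v = v + 8*f*(5 + f))
(A(Q, -9) + 18²)² = ((-9 + 8*13*(5 + 13)) + 18²)² = ((-9 + 8*13*18) + 324)² = ((-9 + 1872) + 324)² = (1863 + 324)² = 2187² = 4782969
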